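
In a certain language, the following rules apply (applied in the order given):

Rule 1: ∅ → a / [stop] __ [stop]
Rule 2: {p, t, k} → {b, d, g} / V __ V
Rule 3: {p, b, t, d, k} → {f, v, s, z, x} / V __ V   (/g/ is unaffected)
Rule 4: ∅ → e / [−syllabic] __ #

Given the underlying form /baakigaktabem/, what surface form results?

baagigagazaveme

Rule 1 (stop-cluster a-epenthesis): /k/ and /t/ form a stop–stop cluster, so [a] is inserted between them. /baakigaktabem/ → baakigakatabem.
Rule 2 (intervocalic voicing): /k/ is a voiceless stop between vowels /a/ and /i/, so it voices to [g]. /k/ is a voiceless stop between vowels /a/ and /a/, so it voices to [g]. /t/ is a voiceless stop between vowels /a/ and /a/, so it voices to [d]. /baakigakatabem/ → baagigagadabem.
Rule 3 (intervocalic spirantization): /d/ is a stop between vowels /a/ and /a/, so it spirantizes to the fricative [z]. /b/ is a stop between vowels /a/ and /e/, so it spirantizes to the fricative [v]. /baagigagadabem/ → baagigagazavem.
Rule 4 (final e-epenthesis): the form ends in the consonant /m/, so [e] is inserted word-finally. /baagigagazavem/ → baagigagazaveme.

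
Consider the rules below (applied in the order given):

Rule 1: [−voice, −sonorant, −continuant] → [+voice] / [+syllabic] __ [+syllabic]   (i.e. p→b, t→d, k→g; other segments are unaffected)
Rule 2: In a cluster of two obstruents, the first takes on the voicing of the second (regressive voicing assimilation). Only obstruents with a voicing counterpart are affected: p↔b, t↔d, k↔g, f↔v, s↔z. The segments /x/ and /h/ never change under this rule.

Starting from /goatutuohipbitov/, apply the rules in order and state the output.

Rule 1 (intervocalic voicing): /t/ is a voiceless stop between vowels /a/ and /u/, so it voices to [d]. /t/ is a voiceless stop between vowels /u/ and /u/, so it voices to [d]. /t/ is a voiceless stop between vowels /i/ and /o/, so it voices to [d]. /goatutuohipbitov/ → goaduduohipbidov.
Rule 2 (regressive voicing assimilation): /p/ precedes the voiced obstruent /b/, so it voices to [b] by assimilation. /goaduduohipbidov/ → goaduduohibbidov.

goaduduohibbidov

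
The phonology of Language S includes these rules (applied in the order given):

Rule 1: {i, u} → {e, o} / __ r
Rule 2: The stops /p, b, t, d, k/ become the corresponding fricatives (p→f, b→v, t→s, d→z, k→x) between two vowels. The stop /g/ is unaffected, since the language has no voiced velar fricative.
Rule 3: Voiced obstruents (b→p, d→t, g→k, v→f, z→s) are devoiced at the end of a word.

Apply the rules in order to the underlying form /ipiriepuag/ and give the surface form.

iferiefuak

Rule 1 (pre-rhotic lowering): /i/ is a high vowel immediately before /r/, so it lowers to [e]. /ipiriepuag/ → iperiepuag.
Rule 2 (intervocalic spirantization): /p/ is a stop between vowels /i/ and /e/, so it spirantizes to the fricative [f]. /p/ is a stop between vowels /e/ and /u/, so it spirantizes to the fricative [f]. /iperiepuag/ → iferiefuag.
Rule 3 (final devoicing): /g/ is a voiced obstruent in word-final position, so it devoices to [k]. /iferiefuag/ → iferiefuak.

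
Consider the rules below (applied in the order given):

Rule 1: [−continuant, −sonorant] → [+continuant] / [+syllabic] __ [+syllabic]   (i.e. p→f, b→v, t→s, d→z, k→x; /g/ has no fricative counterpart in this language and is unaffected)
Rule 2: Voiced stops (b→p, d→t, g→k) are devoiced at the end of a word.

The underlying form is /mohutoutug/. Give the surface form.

mohusousuk

Rule 1 (intervocalic spirantization): /t/ is a stop between vowels /u/ and /o/, so it spirantizes to the fricative [s]. /t/ is a stop between vowels /u/ and /u/, so it spirantizes to the fricative [s]. /mohutoutug/ → mohusousug.
Rule 2 (final devoicing): /g/ is a voiced stop in word-final position, so it devoices to [k]. /mohusousug/ → mohusousuk.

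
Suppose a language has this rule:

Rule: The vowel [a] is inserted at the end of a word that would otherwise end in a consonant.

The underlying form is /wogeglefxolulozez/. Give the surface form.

the form ends in the consonant /z/, so [a] is inserted word-finally.
Surface form: [wogeglefxolulozeza].

wogeglefxolulozeza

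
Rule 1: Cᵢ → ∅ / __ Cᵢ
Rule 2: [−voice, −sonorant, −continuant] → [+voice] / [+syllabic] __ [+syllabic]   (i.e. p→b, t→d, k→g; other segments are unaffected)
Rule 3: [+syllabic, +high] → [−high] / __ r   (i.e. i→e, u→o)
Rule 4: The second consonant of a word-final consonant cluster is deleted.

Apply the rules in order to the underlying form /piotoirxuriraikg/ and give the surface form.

piodoerxoreraik

Rule 1 (degemination): no segment meets the environment; /piotoirxuriraikg/ is unchanged.
Rule 2 (intervocalic voicing): /t/ is a voiceless stop between vowels /o/ and /o/, so it voices to [d]. /piotoirxuriraikg/ → piodoirxuriraikg.
Rule 3 (pre-rhotic lowering): /i/ is a high vowel immediately before /r/, so it lowers to [e]. /u/ is a high vowel immediately before /r/, so it lowers to [o]. /i/ is a high vowel immediately before /r/, so it lowers to [e]. /piodoirxuriraikg/ → piodoerxoreraikg.
Rule 4 (final cluster simplification): /g/ is the second consonant of a word-final cluster /kg/, so it deletes. /piodoerxoreraikg/ → piodoerxoreraik.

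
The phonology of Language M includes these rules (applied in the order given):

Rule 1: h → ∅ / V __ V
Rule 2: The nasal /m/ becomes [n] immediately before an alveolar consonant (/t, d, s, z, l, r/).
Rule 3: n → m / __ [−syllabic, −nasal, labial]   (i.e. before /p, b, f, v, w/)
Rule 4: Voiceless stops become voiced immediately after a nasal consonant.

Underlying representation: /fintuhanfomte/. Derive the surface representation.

finduamfonde

Rule 1 (intervocalic h-deletion): /h/ occurs between vowels /u/ and /a/, so it deletes. /fintuhanfomte/ → fintuanfomte.
Rule 2 (nasal place assimilation): /m/ precedes the alveolar consonant /t/, so it assimilates in place to [n]. /fintuanfomte/ → fintuanfonte.
Rule 3 (nasal place assimilation): /n/ precedes the labial consonant /f/, so it assimilates in place to [m]. /fintuanfonte/ → fintuamfonte.
Rule 4 (post-nasal voicing): /t/ is a voiceless stop immediately after the nasal /n/, so it voices to [d]. /t/ is a voiceless stop immediately after the nasal /n/, so it voices to [d]. /fintuamfonte/ → finduamfonde.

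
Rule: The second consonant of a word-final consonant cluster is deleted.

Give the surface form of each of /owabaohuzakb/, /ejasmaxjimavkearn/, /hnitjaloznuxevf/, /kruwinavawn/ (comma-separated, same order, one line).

owabaohuzak, ejasmaxjimavkear, hnitjaloznuxev, kruwinavaw

/owabaohuzakb/: /b/ is the second consonant of a word-final cluster /kb/, so it deletes. → [owabaohuzak].
/ejasmaxjimavkearn/: /n/ is the second consonant of a word-final cluster /rn/, so it deletes. → [ejasmaxjimavkear].
/hnitjaloznuxevf/: /f/ is the second consonant of a word-final cluster /vf/, so it deletes. → [hnitjaloznuxev].
/kruwinavawn/: /n/ is the second consonant of a word-final cluster /wn/, so it deletes. → [kruwinavaw].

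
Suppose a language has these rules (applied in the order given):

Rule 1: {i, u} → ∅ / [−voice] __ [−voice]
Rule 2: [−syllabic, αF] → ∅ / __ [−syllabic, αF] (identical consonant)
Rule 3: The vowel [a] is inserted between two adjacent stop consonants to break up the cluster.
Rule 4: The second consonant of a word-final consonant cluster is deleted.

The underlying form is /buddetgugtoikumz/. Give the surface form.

budetagugatoikum

Rule 1 (high vowel syncope): no segment meets the environment; /buddetgugtoikumz/ is unchanged.
Rule 2 (degemination): /dd/ is a geminate; the first /d/ deletes. /buddetgugtoikumz/ → budetgugtoikumz.
Rule 3 (stop-cluster a-epenthesis): /t/ and /g/ form a stop–stop cluster, so [a] is inserted between them. /g/ and /t/ form a stop–stop cluster, so [a] is inserted between them. /budetgugtoikumz/ → budetagugatoikumz.
Rule 4 (final cluster simplification): /z/ is the second consonant of a word-final cluster /mz/, so it deletes. /budetagugatoikumz/ → budetagugatoikum.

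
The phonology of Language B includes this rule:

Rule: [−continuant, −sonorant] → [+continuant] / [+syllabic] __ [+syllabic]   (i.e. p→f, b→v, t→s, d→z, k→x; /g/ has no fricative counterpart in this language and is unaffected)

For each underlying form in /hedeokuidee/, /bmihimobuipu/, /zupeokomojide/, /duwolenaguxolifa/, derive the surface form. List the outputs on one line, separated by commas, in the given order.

/hedeokuidee/: /d/ is a stop between vowels /e/ and /e/, so it spirantizes to the fricative [z]. /k/ is a stop between vowels /o/ and /u/, so it spirantizes to the fricative [x]. /d/ is a stop between vowels /i/ and /e/, so it spirantizes to the fricative [z]. → [hezeoxuizee].
/bmihimobuipu/: /b/ is a stop between vowels /o/ and /u/, so it spirantizes to the fricative [v]. /p/ is a stop between vowels /i/ and /u/, so it spirantizes to the fricative [f]. → [bmihimovuifu].
/zupeokomojide/: /p/ is a stop between vowels /u/ and /e/, so it spirantizes to the fricative [f]. /k/ is a stop between vowels /o/ and /o/, so it spirantizes to the fricative [x]. /d/ is a stop between vowels /i/ and /e/, so it spirantizes to the fricative [z]. → [zufeoxomojize].
/duwolenaguxolifa/: the rule's environment is not met; surfaces unchanged as [duwolenaguxolifa].

hezeoxuizee, bmihimovuifu, zufeoxomojize, duwolenaguxolifa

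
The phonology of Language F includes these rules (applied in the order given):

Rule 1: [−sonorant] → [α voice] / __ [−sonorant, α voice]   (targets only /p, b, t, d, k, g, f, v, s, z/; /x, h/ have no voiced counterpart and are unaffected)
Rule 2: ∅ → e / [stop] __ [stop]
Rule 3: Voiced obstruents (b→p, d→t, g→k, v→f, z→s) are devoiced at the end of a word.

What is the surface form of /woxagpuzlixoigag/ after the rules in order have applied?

woxakepuzlixoigak

Rule 1 (regressive voicing assimilation): /g/ precedes the voiceless obstruent /p/, so it devoices to [k] by assimilation. /woxagpuzlixoigag/ → woxakpuzlixoigag.
Rule 2 (stop-cluster e-epenthesis): /k/ and /p/ form a stop–stop cluster, so [e] is inserted between them. /woxakpuzlixoigag/ → woxakepuzlixoigag.
Rule 3 (final devoicing): /g/ is a voiced obstruent in word-final position, so it devoices to [k]. /woxakepuzlixoigag/ → woxakepuzlixoigak.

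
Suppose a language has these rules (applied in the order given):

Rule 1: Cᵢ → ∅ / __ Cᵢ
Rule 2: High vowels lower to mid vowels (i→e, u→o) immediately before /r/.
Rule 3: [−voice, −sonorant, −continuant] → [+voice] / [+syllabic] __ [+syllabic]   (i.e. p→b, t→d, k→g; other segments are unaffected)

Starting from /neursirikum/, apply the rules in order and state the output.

Rule 1 (degemination): no segment meets the environment; /neursirikum/ is unchanged.
Rule 2 (pre-rhotic lowering): /u/ is a high vowel immediately before /r/, so it lowers to [o]. /i/ is a high vowel immediately before /r/, so it lowers to [e]. /neursirikum/ → neorserikum.
Rule 3 (intervocalic voicing): /k/ is a voiceless stop between vowels /i/ and /u/, so it voices to [g]. /neorserikum/ → neorserigum.

neorserigum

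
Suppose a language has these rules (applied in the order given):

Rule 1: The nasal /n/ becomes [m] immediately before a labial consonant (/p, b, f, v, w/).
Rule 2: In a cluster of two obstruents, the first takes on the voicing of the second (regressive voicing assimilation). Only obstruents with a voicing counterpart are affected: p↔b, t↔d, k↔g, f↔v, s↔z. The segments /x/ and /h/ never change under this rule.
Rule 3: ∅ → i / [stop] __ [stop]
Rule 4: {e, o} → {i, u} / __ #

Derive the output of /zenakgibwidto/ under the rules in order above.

zenagigibwititu

Rule 1 (nasal place assimilation): no segment meets the environment; /zenakgibwidto/ is unchanged.
Rule 2 (regressive voicing assimilation): /k/ precedes the voiced obstruent /g/, so it voices to [g] by assimilation. /d/ precedes the voiceless obstruent /t/, so it devoices to [t] by assimilation. /zenakgibwidto/ → zenaggibwitto.
Rule 3 (stop-cluster i-epenthesis): /g/ and /g/ form a stop–stop cluster, so [i] is inserted between them. /t/ and /t/ form a stop–stop cluster, so [i] is inserted between them. /zenaggibwitto/ → zenagigibwitito.
Rule 4 (final vowel raising): /o/ is a mid vowel in word-final position, so it raises to [u]. /zenagigibwitito/ → zenagigibwititu.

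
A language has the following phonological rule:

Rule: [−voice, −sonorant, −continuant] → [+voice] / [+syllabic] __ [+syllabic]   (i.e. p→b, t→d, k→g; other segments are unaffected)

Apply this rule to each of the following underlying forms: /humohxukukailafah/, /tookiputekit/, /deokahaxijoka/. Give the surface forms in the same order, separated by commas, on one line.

/humohxukukailafah/: /k/ is a voiceless stop between vowels /u/ and /u/, so it voices to [g]. /k/ is a voiceless stop between vowels /u/ and /a/, so it voices to [g]. → [humohxugugailafah].
/tookiputekit/: /k/ is a voiceless stop between vowels /o/ and /i/, so it voices to [g]. /p/ is a voiceless stop between vowels /i/ and /u/, so it voices to [b]. /t/ is a voiceless stop between vowels /u/ and /e/, so it voices to [d]. /k/ is a voiceless stop between vowels /e/ and /i/, so it voices to [g]. → [toogibudegit].
/deokahaxijoka/: /k/ is a voiceless stop between vowels /o/ and /a/, so it voices to [g]. /k/ is a voiceless stop between vowels /o/ and /a/, so it voices to [g]. → [deogahaxijoga].

humohxugugailafah, toogibudegit, deogahaxijoga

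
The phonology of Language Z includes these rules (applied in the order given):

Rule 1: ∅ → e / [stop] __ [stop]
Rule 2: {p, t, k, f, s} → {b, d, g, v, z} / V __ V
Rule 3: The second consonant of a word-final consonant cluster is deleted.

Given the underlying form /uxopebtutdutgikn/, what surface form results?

uxobebedudedudegik

Rule 1 (stop-cluster e-epenthesis): /b/ and /t/ form a stop–stop cluster, so [e] is inserted between them. /t/ and /d/ form a stop–stop cluster, so [e] is inserted between them. /t/ and /g/ form a stop–stop cluster, so [e] is inserted between them. /uxopebtutdutgikn/ → uxopebetutedutegikn.
Rule 2 (intervocalic voicing): /p/ is a voiceless obstruent between vowels /o/ and /e/, so it voices to [b]. /t/ is a voiceless obstruent between vowels /e/ and /u/, so it voices to [d]. /t/ is a voiceless obstruent between vowels /u/ and /e/, so it voices to [d]. /t/ is a voiceless obstruent between vowels /u/ and /e/, so it voices to [d]. /uxopebetutedutegikn/ → uxobebedudedudegikn.
Rule 3 (final cluster simplification): /n/ is the second consonant of a word-final cluster /kn/, so it deletes. /uxobebedudedudegikn/ → uxobebedudedudegik.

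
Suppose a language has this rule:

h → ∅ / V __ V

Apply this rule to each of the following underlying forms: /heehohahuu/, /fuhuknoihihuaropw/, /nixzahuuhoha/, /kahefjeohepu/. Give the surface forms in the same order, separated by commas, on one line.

heeoauu, fuuknoiiuaropw, nixzauuoa, kaefjeoepu

/heehohahuu/: /h/ occurs between vowels /e/ and /o/, so it deletes. /h/ occurs between vowels /o/ and /a/, so it deletes. /h/ occurs between vowels /a/ and /u/, so it deletes. → [heeoauu].
/fuhuknoihihuaropw/: /h/ occurs between vowels /u/ and /u/, so it deletes. /h/ occurs between vowels /i/ and /i/, so it deletes. /h/ occurs between vowels /i/ and /u/, so it deletes. → [fuuknoiiuaropw].
/nixzahuuhoha/: /h/ occurs between vowels /a/ and /u/, so it deletes. /h/ occurs between vowels /u/ and /o/, so it deletes. /h/ occurs between vowels /o/ and /a/, so it deletes. → [nixzauuoa].
/kahefjeohepu/: /h/ occurs between vowels /a/ and /e/, so it deletes. /h/ occurs between vowels /o/ and /e/, so it deletes. → [kaefjeoepu].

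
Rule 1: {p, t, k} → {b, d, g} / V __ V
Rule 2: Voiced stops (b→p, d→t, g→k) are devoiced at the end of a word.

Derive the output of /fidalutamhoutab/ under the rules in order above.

Rule 1 (intervocalic voicing): /t/ is a voiceless stop between vowels /u/ and /a/, so it voices to [d]. /t/ is a voiceless stop between vowels /u/ and /a/, so it voices to [d]. /fidalutamhoutab/ → fidaludamhoudab.
Rule 2 (final devoicing): /b/ is a voiced stop in word-final position, so it devoices to [p]. /fidaludamhoudab/ → fidaludamhoudap.

fidaludamhoudap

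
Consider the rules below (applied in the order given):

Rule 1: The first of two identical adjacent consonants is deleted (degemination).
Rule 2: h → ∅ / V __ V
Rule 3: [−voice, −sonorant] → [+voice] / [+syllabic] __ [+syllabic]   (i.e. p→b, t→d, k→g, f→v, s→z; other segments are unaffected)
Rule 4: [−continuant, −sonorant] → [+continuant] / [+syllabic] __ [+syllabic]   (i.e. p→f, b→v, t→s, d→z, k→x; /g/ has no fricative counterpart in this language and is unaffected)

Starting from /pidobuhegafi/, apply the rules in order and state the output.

Rule 1 (degemination): no segment meets the environment; /pidobuhegafi/ is unchanged.
Rule 2 (intervocalic h-deletion): /h/ occurs between vowels /u/ and /e/, so it deletes. /pidobuhegafi/ → pidobuegafi.
Rule 3 (intervocalic voicing): /f/ is a voiceless obstruent between vowels /a/ and /i/, so it voices to [v]. /pidobuegafi/ → pidobuegavi.
Rule 4 (intervocalic spirantization): /d/ is a stop between vowels /i/ and /o/, so it spirantizes to the fricative [z]. /b/ is a stop between vowels /o/ and /u/, so it spirantizes to the fricative [v]. /pidobuegavi/ → pizovuegavi.

pizovuegavi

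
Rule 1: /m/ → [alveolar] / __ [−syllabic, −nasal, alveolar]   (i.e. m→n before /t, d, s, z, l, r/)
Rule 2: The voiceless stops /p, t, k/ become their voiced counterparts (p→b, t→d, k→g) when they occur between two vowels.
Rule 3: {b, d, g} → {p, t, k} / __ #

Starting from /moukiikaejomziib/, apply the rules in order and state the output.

Rule 1 (nasal place assimilation): /m/ precedes the alveolar consonant /z/, so it assimilates in place to [n]. /moukiikaejomziib/ → moukiikaejonziib.
Rule 2 (intervocalic voicing): /k/ is a voiceless stop between vowels /u/ and /i/, so it voices to [g]. /k/ is a voiceless stop between vowels /i/ and /a/, so it voices to [g]. /moukiikaejonziib/ → mougiigaejonziib.
Rule 3 (final devoicing): /b/ is a voiced stop in word-final position, so it devoices to [p]. /mougiigaejonziib/ → mougiigaejonziip.

mougiigaejonziip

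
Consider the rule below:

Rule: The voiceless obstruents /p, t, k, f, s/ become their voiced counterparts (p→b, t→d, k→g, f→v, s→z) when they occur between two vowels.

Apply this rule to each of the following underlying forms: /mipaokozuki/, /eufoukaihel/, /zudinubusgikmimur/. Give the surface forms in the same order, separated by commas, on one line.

/mipaokozuki/: /p/ is a voiceless obstruent between vowels /i/ and /a/, so it voices to [b]. /k/ is a voiceless obstruent between vowels /o/ and /o/, so it voices to [g]. /k/ is a voiceless obstruent between vowels /u/ and /i/, so it voices to [g]. → [mibaogozugi].
/eufoukaihel/: /f/ is a voiceless obstruent between vowels /u/ and /o/, so it voices to [v]. /k/ is a voiceless obstruent between vowels /u/ and /a/, so it voices to [g]. → [euvougaihel].
/zudinubusgikmimur/: the rule's environment is not met; surfaces unchanged as [zudinubusgikmimur].

mibaogozugi, euvougaihel, zudinubusgikmimur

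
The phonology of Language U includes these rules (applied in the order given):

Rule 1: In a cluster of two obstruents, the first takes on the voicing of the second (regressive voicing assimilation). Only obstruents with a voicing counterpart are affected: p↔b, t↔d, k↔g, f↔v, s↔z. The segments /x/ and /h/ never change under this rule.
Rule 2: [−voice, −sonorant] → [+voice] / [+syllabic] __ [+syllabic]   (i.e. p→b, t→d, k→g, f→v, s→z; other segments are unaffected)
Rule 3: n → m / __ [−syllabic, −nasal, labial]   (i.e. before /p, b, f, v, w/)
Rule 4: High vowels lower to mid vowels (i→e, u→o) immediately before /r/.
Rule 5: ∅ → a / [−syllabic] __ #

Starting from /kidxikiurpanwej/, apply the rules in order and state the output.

Rule 1 (regressive voicing assimilation): /d/ precedes the voiceless obstruent /x/, so it devoices to [t] by assimilation. /kidxikiurpanwej/ → kitxikiurpanwej.
Rule 2 (intervocalic voicing): /k/ is a voiceless obstruent between vowels /i/ and /i/, so it voices to [g]. /kitxikiurpanwej/ → kitxigiurpanwej.
Rule 3 (nasal place assimilation): /n/ precedes the labial consonant /w/, so it assimilates in place to [m]. /kitxigiurpanwej/ → kitxigiurpamwej.
Rule 4 (pre-rhotic lowering): /u/ is a high vowel immediately before /r/, so it lowers to [o]. /kitxigiurpamwej/ → kitxigiorpamwej.
Rule 5 (final a-epenthesis): the form ends in the consonant /j/, so [a] is inserted word-finally. /kitxigiorpamwej/ → kitxigiorpamweja.

kitxigiorpamweja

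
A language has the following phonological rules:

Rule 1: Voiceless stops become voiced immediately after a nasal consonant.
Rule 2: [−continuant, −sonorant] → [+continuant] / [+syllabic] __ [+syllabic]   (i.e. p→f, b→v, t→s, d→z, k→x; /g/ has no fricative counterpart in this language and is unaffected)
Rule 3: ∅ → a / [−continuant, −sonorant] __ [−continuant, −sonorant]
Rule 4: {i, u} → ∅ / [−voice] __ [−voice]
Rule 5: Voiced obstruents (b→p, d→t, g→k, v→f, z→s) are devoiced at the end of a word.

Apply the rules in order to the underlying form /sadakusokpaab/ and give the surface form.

sazaxsokapaap

Rule 1 (post-nasal voicing): no segment meets the environment; /sadakusokpaab/ is unchanged.
Rule 2 (intervocalic spirantization): /d/ is a stop between vowels /a/ and /a/, so it spirantizes to the fricative [z]. /k/ is a stop between vowels /a/ and /u/, so it spirantizes to the fricative [x]. /sadakusokpaab/ → sazaxusokpaab.
Rule 3 (stop-cluster a-epenthesis): /k/ and /p/ form a stop–stop cluster, so [a] is inserted between them. /sazaxusokpaab/ → sazaxusokapaab.
Rule 4 (high vowel syncope): /u/ is a high vowel flanked by voiceless consonants /x/ and /s/, so it deletes. /sazaxusokapaab/ → sazaxsokapaab.
Rule 5 (final devoicing): /b/ is a voiced obstruent in word-final position, so it devoices to [p]. /sazaxsokapaab/ → sazaxsokapaap.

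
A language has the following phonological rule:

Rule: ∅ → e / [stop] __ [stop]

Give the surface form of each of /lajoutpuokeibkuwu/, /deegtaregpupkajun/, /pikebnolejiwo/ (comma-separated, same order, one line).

/lajoutpuokeibkuwu/: /t/ and /p/ form a stop–stop cluster, so [e] is inserted between them. /b/ and /k/ form a stop–stop cluster, so [e] is inserted between them. → [lajoutepuokeibekuwu].
/deegtaregpupkajun/: /g/ and /t/ form a stop–stop cluster, so [e] is inserted between them. /g/ and /p/ form a stop–stop cluster, so [e] is inserted between them. /p/ and /k/ form a stop–stop cluster, so [e] is inserted between them. → [deegetaregepupekajun].
/pikebnolejiwo/: the rule's environment is not met; surfaces unchanged as [pikebnolejiwo].

lajoutepuokeibekuwu, deegetaregepupekajun, pikebnolejiwo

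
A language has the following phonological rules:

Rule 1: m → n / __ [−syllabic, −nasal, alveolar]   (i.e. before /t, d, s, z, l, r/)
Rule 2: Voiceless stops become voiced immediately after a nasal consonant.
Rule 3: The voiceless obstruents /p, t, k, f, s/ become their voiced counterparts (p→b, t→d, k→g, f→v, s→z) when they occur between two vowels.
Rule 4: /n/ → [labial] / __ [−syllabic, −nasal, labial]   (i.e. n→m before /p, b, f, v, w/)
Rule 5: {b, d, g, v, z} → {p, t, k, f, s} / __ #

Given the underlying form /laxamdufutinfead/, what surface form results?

Rule 1 (nasal place assimilation): /m/ precedes the alveolar consonant /d/, so it assimilates in place to [n]. /laxamdufutinfead/ → laxandufutinfead.
Rule 2 (post-nasal voicing): no segment meets the environment; /laxandufutinfead/ is unchanged.
Rule 3 (intervocalic voicing): /f/ is a voiceless obstruent between vowels /u/ and /u/, so it voices to [v]. /t/ is a voiceless obstruent between vowels /u/ and /i/, so it voices to [d]. /laxandufutinfead/ → laxanduvudinfead.
Rule 4 (nasal place assimilation): /n/ precedes the labial consonant /f/, so it assimilates in place to [m]. /laxanduvudinfead/ → laxanduvudimfead.
Rule 5 (final devoicing): /d/ is a voiced obstruent in word-final position, so it devoices to [t]. /laxanduvudimfead/ → laxanduvudimfeat.

laxanduvudimfeat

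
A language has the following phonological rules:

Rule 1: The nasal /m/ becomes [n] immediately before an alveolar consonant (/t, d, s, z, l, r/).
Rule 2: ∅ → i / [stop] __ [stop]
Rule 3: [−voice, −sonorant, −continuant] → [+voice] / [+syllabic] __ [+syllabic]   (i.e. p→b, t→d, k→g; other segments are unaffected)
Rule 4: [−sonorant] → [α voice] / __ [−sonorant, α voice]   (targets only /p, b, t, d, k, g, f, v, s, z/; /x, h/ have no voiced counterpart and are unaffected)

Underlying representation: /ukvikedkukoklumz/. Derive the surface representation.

ugvigedigugoklunz

Rule 1 (nasal place assimilation): /m/ precedes the alveolar consonant /z/, so it assimilates in place to [n]. /ukvikedkukoklumz/ → ukvikedkukoklunz.
Rule 2 (stop-cluster i-epenthesis): /d/ and /k/ form a stop–stop cluster, so [i] is inserted between them. /ukvikedkukoklunz/ → ukvikedikukoklunz.
Rule 3 (intervocalic voicing): /k/ is a voiceless stop between vowels /i/ and /e/, so it voices to [g]. /k/ is a voiceless stop between vowels /i/ and /u/, so it voices to [g]. /k/ is a voiceless stop between vowels /u/ and /o/, so it voices to [g]. /ukvikedikukoklunz/ → ukvigedigugoklunz.
Rule 4 (regressive voicing assimilation): /k/ precedes the voiced obstruent /v/, so it voices to [g] by assimilation. /ukvigedigugoklunz/ → ugvigedigugoklunz.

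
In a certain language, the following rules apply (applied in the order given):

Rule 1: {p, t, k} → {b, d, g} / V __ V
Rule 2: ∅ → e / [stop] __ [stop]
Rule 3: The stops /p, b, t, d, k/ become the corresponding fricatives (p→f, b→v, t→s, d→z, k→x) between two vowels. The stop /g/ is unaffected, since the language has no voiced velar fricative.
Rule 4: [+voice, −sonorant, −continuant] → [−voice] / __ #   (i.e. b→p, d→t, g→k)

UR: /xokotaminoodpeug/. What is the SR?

xogozaminoozefeuk

Rule 1 (intervocalic voicing): /k/ is a voiceless stop between vowels /o/ and /o/, so it voices to [g]. /t/ is a voiceless stop between vowels /o/ and /a/, so it voices to [d]. /xokotaminoodpeug/ → xogodaminoodpeug.
Rule 2 (stop-cluster e-epenthesis): /d/ and /p/ form a stop–stop cluster, so [e] is inserted between them. /xogodaminoodpeug/ → xogodaminoodepeug.
Rule 3 (intervocalic spirantization): /d/ is a stop between vowels /o/ and /a/, so it spirantizes to the fricative [z]. /d/ is a stop between vowels /o/ and /e/, so it spirantizes to the fricative [z]. /p/ is a stop between vowels /e/ and /e/, so it spirantizes to the fricative [f]. /xogodaminoodepeug/ → xogozaminoozefeug.
Rule 4 (final devoicing): /g/ is a voiced stop in word-final position, so it devoices to [k]. /xogozaminoozefeug/ → xogozaminoozefeuk.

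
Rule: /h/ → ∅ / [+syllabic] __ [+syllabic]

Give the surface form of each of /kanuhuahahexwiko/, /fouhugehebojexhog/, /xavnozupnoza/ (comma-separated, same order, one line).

/kanuhuahahexwiko/: /h/ occurs between vowels /u/ and /u/, so it deletes. /h/ occurs between vowels /a/ and /a/, so it deletes. /h/ occurs between vowels /a/ and /e/, so it deletes. → [kanuuaaexwiko].
/fouhugehebojexhog/: /h/ occurs between vowels /u/ and /u/, so it deletes. /h/ occurs between vowels /e/ and /e/, so it deletes. → [fouugeebojexhog].
/xavnozupnoza/: the rule's environment is not met; surfaces unchanged as [xavnozupnoza].

kanuuaaexwiko, fouugeebojexhog, xavnozupnoza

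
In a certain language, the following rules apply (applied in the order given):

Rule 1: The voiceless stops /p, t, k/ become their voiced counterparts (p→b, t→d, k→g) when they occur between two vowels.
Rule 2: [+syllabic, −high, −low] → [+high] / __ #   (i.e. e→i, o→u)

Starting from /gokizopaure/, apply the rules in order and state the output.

Rule 1 (intervocalic voicing): /k/ is a voiceless stop between vowels /o/ and /i/, so it voices to [g]. /p/ is a voiceless stop between vowels /o/ and /a/, so it voices to [b]. /gokizopaure/ → gogizobaure.
Rule 2 (final vowel raising): /e/ is a mid vowel in word-final position, so it raises to [i]. /gogizobaure/ → gogizobauri.

gogizobauri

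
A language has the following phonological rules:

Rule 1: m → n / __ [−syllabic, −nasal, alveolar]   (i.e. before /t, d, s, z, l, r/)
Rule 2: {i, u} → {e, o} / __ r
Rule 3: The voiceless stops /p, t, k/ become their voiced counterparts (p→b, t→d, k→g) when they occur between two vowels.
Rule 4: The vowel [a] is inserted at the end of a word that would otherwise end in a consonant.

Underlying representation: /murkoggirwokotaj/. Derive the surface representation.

Rule 1 (nasal place assimilation): no segment meets the environment; /murkoggirwokotaj/ is unchanged.
Rule 2 (pre-rhotic lowering): /u/ is a high vowel immediately before /r/, so it lowers to [o]. /i/ is a high vowel immediately before /r/, so it lowers to [e]. /murkoggirwokotaj/ → morkoggerwokotaj.
Rule 3 (intervocalic voicing): /k/ is a voiceless stop between vowels /o/ and /o/, so it voices to [g]. /t/ is a voiceless stop between vowels /o/ and /a/, so it voices to [d]. /morkoggerwokotaj/ → morkoggerwogodaj.
Rule 4 (final a-epenthesis): the form ends in the consonant /j/, so [a] is inserted word-finally. /morkoggerwogodaj/ → morkoggerwogodaja.

morkoggerwogodaja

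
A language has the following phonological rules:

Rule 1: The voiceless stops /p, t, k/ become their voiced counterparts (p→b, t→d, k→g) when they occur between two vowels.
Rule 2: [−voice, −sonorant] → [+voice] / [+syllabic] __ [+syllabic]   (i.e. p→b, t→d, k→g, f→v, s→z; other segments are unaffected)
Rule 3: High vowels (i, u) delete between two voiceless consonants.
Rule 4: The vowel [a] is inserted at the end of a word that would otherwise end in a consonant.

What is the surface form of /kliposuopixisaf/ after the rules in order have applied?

klibozuobixizafa

Rule 1 (intervocalic voicing): /p/ is a voiceless stop between vowels /i/ and /o/, so it voices to [b]. /p/ is a voiceless stop between vowels /o/ and /i/, so it voices to [b]. /kliposuopixisaf/ → klibosuobixisaf.
Rule 2 (intervocalic voicing): /s/ is a voiceless obstruent between vowels /o/ and /u/, so it voices to [z]. /s/ is a voiceless obstruent between vowels /i/ and /a/, so it voices to [z]. /klibosuobixisaf/ → klibozuobixizaf.
Rule 3 (high vowel syncope): no segment meets the environment; /klibozuobixizaf/ is unchanged.
Rule 4 (final a-epenthesis): the form ends in the consonant /f/, so [a] is inserted word-finally. /klibozuobixizaf/ → klibozuobixizafa.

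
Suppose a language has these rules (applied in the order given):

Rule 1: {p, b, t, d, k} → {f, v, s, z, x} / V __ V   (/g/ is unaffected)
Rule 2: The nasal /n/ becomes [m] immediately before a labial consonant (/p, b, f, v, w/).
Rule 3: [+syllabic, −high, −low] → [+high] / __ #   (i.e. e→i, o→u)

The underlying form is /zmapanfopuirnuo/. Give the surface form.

zmafamfofuirnuu

Rule 1 (intervocalic spirantization): /p/ is a stop between vowels /a/ and /a/, so it spirantizes to the fricative [f]. /p/ is a stop between vowels /o/ and /u/, so it spirantizes to the fricative [f]. /zmapanfopuirnuo/ → zmafanfofuirnuo.
Rule 2 (nasal place assimilation): /n/ precedes the labial consonant /f/, so it assimilates in place to [m]. /zmafanfofuirnuo/ → zmafamfofuirnuo.
Rule 3 (final vowel raising): /o/ is a mid vowel in word-final position, so it raises to [u]. /zmafamfofuirnuo/ → zmafamfofuirnuu.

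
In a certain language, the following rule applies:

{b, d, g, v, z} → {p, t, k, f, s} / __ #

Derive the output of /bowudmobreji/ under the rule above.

No segment of /bowudmobreji/ meets the structural description of the rule, so the form surfaces unchanged.

bowudmobreji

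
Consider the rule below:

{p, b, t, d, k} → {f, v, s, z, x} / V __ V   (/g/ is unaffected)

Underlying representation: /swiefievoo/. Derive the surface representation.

No segment of /swiefievoo/ meets the structural description of the rule, so the form surfaces unchanged.

swiefievoo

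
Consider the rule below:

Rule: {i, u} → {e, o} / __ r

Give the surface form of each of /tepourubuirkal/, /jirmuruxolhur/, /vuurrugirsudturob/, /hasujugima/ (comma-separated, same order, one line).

/tepourubuirkal/: /u/ is a high vowel immediately before /r/, so it lowers to [o]. /i/ is a high vowel immediately before /r/, so it lowers to [e]. → [tepoorubuerkal].
/jirmuruxolhur/: /i/ is a high vowel immediately before /r/, so it lowers to [e]. /u/ is a high vowel immediately before /r/, so it lowers to [o]. /u/ is a high vowel immediately before /r/, so it lowers to [o]. → [jermoruxolhor].
/vuurrugirsudturob/: /u/ is a high vowel immediately before /r/, so it lowers to [o]. /i/ is a high vowel immediately before /r/, so it lowers to [e]. /u/ is a high vowel immediately before /r/, so it lowers to [o]. → [vuorrugersudtorob].
/hasujugima/: the rule's environment is not met; surfaces unchanged as [hasujugima].

tepoorubuerkal, jermoruxolhor, vuorrugersudtorob, hasujugima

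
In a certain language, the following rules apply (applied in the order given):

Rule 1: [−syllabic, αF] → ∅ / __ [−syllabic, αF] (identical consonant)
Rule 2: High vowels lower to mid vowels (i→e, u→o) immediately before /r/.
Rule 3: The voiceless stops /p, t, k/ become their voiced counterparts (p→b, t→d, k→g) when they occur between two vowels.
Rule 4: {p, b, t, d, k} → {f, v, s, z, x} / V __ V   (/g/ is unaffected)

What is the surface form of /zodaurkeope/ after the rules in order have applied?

zozaorkeove

Rule 1 (degemination): no segment meets the environment; /zodaurkeope/ is unchanged.
Rule 2 (pre-rhotic lowering): /u/ is a high vowel immediately before /r/, so it lowers to [o]. /zodaurkeope/ → zodaorkeope.
Rule 3 (intervocalic voicing): /p/ is a voiceless stop between vowels /o/ and /e/, so it voices to [b]. /zodaorkeope/ → zodaorkeobe.
Rule 4 (intervocalic spirantization): /d/ is a stop between vowels /o/ and /a/, so it spirantizes to the fricative [z]. /b/ is a stop between vowels /o/ and /e/, so it spirantizes to the fricative [v]. /zodaorkeobe/ → zozaorkeove.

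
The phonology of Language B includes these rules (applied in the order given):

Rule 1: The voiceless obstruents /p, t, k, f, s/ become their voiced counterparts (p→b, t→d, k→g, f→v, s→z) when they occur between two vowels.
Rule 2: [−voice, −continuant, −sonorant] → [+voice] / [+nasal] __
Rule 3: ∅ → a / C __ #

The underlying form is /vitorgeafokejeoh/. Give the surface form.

Rule 1 (intervocalic voicing): /t/ is a voiceless obstruent between vowels /i/ and /o/, so it voices to [d]. /f/ is a voiceless obstruent between vowels /a/ and /o/, so it voices to [v]. /k/ is a voiceless obstruent between vowels /o/ and /e/, so it voices to [g]. /vitorgeafokejeoh/ → vidorgeavogejeoh.
Rule 2 (post-nasal voicing): no segment meets the environment; /vidorgeavogejeoh/ is unchanged.
Rule 3 (final a-epenthesis): the form ends in the consonant /h/, so [a] is inserted word-finally. /vidorgeavogejeoh/ → vidorgeavogejeoha.

vidorgeavogejeoha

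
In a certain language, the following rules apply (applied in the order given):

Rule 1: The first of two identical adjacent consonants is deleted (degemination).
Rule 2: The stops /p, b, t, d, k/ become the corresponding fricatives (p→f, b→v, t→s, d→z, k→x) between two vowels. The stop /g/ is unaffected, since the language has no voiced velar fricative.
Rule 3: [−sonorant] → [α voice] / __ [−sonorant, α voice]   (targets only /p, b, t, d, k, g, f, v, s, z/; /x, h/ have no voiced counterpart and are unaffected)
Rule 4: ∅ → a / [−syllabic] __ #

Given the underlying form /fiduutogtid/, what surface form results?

fizuusoktida

Rule 1 (degemination): no segment meets the environment; /fiduutogtid/ is unchanged.
Rule 2 (intervocalic spirantization): /d/ is a stop between vowels /i/ and /u/, so it spirantizes to the fricative [z]. /t/ is a stop between vowels /u/ and /o/, so it spirantizes to the fricative [s]. /fiduutogtid/ → fizuusogtid.
Rule 3 (regressive voicing assimilation): /g/ precedes the voiceless obstruent /t/, so it devoices to [k] by assimilation. /fizuusogtid/ → fizuusoktid.
Rule 4 (final a-epenthesis): the form ends in the consonant /d/, so [a] is inserted word-finally. /fizuusoktid/ → fizuusoktida.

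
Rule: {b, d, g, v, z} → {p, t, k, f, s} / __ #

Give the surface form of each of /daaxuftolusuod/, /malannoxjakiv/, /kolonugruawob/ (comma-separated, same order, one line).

/daaxuftolusuod/: /d/ is a voiced obstruent in word-final position, so it devoices to [t]. → [daaxuftolusuot].
/malannoxjakiv/: /v/ is a voiced obstruent in word-final position, so it devoices to [f]. → [malannoxjakif].
/kolonugruawob/: /b/ is a voiced obstruent in word-final position, so it devoices to [p]. → [kolonugruawop].

daaxuftolusuot, malannoxjakif, kolonugruawop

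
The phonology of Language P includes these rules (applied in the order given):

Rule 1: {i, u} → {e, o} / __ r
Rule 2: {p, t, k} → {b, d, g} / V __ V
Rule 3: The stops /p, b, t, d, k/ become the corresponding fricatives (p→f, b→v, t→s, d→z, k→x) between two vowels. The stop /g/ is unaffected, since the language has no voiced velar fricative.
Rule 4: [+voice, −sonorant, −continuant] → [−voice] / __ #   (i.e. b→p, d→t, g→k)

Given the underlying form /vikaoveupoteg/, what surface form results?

Rule 1 (pre-rhotic lowering): no segment meets the environment; /vikaoveupoteg/ is unchanged.
Rule 2 (intervocalic voicing): /k/ is a voiceless stop between vowels /i/ and /a/, so it voices to [g]. /p/ is a voiceless stop between vowels /u/ and /o/, so it voices to [b]. /t/ is a voiceless stop between vowels /o/ and /e/, so it voices to [d]. /vikaoveupoteg/ → vigaoveubodeg.
Rule 3 (intervocalic spirantization): /b/ is a stop between vowels /u/ and /o/, so it spirantizes to the fricative [v]. /d/ is a stop between vowels /o/ and /e/, so it spirantizes to the fricative [z]. /vigaoveubodeg/ → vigaoveuvozeg.
Rule 4 (final devoicing): /g/ is a voiced stop in word-final position, so it devoices to [k]. /vigaoveuvozeg/ → vigaoveuvozek.

vigaoveuvozek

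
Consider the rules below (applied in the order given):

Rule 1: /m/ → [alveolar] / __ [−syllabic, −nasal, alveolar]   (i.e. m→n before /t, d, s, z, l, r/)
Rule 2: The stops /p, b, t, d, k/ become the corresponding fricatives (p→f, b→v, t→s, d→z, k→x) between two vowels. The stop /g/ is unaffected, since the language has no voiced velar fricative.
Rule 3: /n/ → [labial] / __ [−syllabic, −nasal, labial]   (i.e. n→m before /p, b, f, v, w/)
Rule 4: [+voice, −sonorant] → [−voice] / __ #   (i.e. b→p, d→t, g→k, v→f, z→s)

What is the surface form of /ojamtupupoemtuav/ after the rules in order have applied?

Rule 1 (nasal place assimilation): /m/ precedes the alveolar consonant /t/, so it assimilates in place to [n]. /m/ precedes the alveolar consonant /t/, so it assimilates in place to [n]. /ojamtupupoemtuav/ → ojantupupoentuav.
Rule 2 (intervocalic spirantization): /p/ is a stop between vowels /u/ and /u/, so it spirantizes to the fricative [f]. /p/ is a stop between vowels /u/ and /o/, so it spirantizes to the fricative [f]. /ojantupupoentuav/ → ojantufufoentuav.
Rule 3 (nasal place assimilation): no segment meets the environment; /ojantufufoentuav/ is unchanged.
Rule 4 (final devoicing): /v/ is a voiced obstruent in word-final position, so it devoices to [f]. /ojantufufoentuav/ → ojantufufoentuaf.

ojantufufoentuaf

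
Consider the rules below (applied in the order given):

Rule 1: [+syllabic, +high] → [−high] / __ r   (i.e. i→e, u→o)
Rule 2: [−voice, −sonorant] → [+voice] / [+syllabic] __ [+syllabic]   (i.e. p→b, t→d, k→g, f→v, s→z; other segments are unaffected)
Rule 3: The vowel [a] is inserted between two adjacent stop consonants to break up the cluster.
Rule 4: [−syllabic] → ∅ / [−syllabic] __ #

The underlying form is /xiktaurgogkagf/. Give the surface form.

Rule 1 (pre-rhotic lowering): /u/ is a high vowel immediately before /r/, so it lowers to [o]. /xiktaurgogkagf/ → xiktaorgogkagf.
Rule 2 (intervocalic voicing): no segment meets the environment; /xiktaorgogkagf/ is unchanged.
Rule 3 (stop-cluster a-epenthesis): /k/ and /t/ form a stop–stop cluster, so [a] is inserted between them. /g/ and /k/ form a stop–stop cluster, so [a] is inserted between them. /xiktaorgogkagf/ → xikataorgogakagf.
Rule 4 (final cluster simplification): /f/ is the second consonant of a word-final cluster /gf/, so it deletes. /xikataorgogakagf/ → xikataorgogakag.

xikataorgogakag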